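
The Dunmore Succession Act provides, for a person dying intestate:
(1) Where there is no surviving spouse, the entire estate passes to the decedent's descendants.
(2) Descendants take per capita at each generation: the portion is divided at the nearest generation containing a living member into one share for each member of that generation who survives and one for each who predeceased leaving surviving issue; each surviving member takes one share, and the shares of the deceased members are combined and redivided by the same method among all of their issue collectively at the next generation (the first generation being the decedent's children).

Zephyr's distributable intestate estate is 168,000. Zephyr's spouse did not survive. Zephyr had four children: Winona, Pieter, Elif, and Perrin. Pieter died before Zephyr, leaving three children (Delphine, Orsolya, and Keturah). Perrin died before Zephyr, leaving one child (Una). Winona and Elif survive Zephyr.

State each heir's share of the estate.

The entire 168,000 passes to the descendants.
That amount (168,000) is divided at the children's generation into 4 shares of 42,000. Winona and Elif each take 42,000. The 2 shares of the deceased (Pieter and Perrin) are combined into a pool of 84,000.
That pool (84,000) is divided at the grandchildren's generation equally among Delphine, Orsolya, Keturah, and Una: 21,000 each.

Winona: 42,000; Delphine: 21,000; Orsolya: 21,000; Keturah: 21,000; Elif: 42,000; Una: 21,000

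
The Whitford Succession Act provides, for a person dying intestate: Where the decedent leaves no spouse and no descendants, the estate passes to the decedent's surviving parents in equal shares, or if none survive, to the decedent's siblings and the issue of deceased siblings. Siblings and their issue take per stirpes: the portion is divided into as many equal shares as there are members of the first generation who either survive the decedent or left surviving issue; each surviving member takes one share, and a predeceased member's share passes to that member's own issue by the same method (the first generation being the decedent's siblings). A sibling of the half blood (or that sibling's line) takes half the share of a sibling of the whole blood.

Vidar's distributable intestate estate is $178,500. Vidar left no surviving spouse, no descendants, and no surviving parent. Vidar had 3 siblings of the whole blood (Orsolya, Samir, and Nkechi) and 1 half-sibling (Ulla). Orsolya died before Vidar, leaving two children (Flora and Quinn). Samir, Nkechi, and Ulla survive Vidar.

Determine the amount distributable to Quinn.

The entire $178,500 passes to the siblings and their issue.
Counting each half-blood sibling's line as half a unit, there are 7/2 units in $178,500, so one unit is $51,000. Whole-blood lines (Orsolya, Samir, and Nkechi) take $51,000 each; half-blood lines (Ulla) take $25,500 each.
Orsolya's share ($51,000) is divided into 2 shares of $25,500: Flora and Quinn each take $25,500.

Quinn receives $25,500.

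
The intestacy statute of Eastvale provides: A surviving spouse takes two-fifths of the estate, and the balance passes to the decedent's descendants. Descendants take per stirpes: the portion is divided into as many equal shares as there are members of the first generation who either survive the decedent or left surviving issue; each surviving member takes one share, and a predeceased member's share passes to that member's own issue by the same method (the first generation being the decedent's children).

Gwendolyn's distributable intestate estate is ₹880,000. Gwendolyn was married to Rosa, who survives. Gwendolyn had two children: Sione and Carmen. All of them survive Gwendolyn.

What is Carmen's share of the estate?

Carmen receives ₹264,000.

Rosa takes two-fifths of ₹880,000 = ₹352,000. The remaining ₹528,000 passes to the descendants.
The descendants' portion (₹528,000) is divided into 2 shares of ₹264,000: Sione and Carmen each take ₹264,000.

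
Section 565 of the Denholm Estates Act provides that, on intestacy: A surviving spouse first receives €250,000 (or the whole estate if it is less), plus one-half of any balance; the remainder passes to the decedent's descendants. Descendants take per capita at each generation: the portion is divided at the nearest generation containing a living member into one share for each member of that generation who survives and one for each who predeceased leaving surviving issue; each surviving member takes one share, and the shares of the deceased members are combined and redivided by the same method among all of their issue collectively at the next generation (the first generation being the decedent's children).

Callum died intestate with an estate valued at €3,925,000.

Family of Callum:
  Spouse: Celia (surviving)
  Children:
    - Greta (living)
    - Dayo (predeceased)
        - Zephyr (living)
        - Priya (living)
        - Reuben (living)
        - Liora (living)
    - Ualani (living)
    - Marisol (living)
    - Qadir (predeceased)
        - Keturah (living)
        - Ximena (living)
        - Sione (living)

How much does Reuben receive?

Celia first takes €250,000, leaving a balance of €3,675,000. Celia then takes one-half of the balance (€1,837,500), for a total of €2,087,500. The remaining €1,837,500 passes to the descendants.
The descendants' portion (€1,837,500) is divided at the children's generation into 5 shares of €367,500. Greta, Ualani, and Marisol each take €367,500. The 2 shares of the deceased (Dayo and Qadir) are combined into a pool of €735,000.
That pool (€735,000) is divided at the grandchildren's generation equally among Zephyr, Priya, Reuben, Liora, Keturah, Ximena, and Sione: €105,000 each.

Reuben receives €105,000.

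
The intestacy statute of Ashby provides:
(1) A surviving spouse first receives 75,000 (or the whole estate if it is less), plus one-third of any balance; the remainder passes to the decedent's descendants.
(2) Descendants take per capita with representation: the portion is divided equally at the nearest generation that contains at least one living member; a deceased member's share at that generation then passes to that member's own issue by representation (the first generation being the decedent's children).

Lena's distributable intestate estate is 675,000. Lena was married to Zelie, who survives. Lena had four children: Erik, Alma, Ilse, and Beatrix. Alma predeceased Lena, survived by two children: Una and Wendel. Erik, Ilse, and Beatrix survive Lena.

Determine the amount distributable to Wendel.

Zelie first takes 75,000, leaving a balance of 600,000. Zelie then takes one-third of the balance (200,000), for a total of 275,000. The remaining 400,000 passes to the descendants.
The descendants' portion (400,000) is divided into 4 shares of 100,000: Erik, Ilse, and Beatrix each take 100,000; Alma's 100,000 share passes to Alma's issue.
Alma's share (100,000) is divided into 2 shares of 50,000: Una and Wendel each take 50,000.

Wendel receives 50,000.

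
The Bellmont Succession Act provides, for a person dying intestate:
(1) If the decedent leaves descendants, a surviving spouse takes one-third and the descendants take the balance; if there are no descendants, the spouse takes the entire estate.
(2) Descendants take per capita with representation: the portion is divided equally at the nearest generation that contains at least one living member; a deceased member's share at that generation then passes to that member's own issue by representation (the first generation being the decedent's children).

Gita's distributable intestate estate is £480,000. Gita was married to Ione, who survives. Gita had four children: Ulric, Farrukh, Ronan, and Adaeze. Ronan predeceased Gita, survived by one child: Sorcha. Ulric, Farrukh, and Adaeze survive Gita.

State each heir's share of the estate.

Ione: £160,000; Ulric: £80,000; Farrukh: £80,000; Sorcha: £80,000; Adaeze: £80,000

Ione takes one-third of £480,000 = £160,000. The remaining £320,000 passes to the descendants.
The descendants' portion (£320,000) is divided into 4 shares of £80,000: Ulric, Farrukh, and Adaeze each take £80,000; Ronan's £80,000 share passes to Ronan's issue.
Ronan's share (£80,000) passes entirely to Sorcha.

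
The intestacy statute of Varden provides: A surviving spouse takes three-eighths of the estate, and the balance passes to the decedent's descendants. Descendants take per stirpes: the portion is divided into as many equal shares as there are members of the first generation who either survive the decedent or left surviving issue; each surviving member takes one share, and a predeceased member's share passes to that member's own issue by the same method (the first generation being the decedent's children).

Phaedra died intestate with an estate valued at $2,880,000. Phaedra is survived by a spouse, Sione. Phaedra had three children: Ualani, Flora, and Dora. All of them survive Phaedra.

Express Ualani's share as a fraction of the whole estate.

Ualani receives 5/24 of the estate.

Sione takes three-eighths of $2,880,000 = $1,080,000. The remaining $1,800,000 passes to the descendants.
The descendants' portion ($1,800,000) is divided into 3 shares of $600,000: Ualani, Flora, and Dora each take $600,000.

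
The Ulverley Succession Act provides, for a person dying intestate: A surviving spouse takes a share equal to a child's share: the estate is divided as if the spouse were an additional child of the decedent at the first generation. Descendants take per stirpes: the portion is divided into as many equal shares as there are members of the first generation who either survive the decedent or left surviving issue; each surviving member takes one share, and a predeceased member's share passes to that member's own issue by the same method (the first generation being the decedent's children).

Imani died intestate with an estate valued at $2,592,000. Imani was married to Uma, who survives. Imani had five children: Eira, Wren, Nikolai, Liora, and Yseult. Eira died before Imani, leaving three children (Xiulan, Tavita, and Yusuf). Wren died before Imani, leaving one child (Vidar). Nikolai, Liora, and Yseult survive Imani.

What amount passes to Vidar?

The spouse counts as an additional share at the children's level, so there are 6 primary shares of $432,000. Uma takes one such share ($432,000).
The children's combined portion ($2,160,000) is divided into 5 shares of $432,000: Nikolai, Liora, and Yseult each take $432,000; Eira's $432,000 share passes to Eira's issue; Wren's $432,000 share passes to Wren's issue.
Eira's share ($432,000) is divided into 3 shares of $144,000: Xiulan, Tavita, and Yusuf each take $144,000.
Wren's share ($432,000) passes entirely to Vidar.

Vidar receives $432,000.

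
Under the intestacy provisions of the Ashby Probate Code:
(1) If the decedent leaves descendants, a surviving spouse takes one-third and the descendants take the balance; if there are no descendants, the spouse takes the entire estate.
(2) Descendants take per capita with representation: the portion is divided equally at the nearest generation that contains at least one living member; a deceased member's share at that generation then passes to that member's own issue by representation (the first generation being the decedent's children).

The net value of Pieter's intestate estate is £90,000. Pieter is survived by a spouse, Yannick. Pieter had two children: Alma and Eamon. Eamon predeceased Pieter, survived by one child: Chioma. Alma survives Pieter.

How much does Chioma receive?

Yannick takes one-third of £90,000 = £30,000. The remaining £60,000 passes to the descendants.
The descendants' portion (£60,000) is divided into 2 shares of £30,000: Alma takes £30,000; Eamon's £30,000 share passes to Eamon's issue.
Eamon's share (£30,000) passes entirely to Chioma.

Chioma receives £30,000.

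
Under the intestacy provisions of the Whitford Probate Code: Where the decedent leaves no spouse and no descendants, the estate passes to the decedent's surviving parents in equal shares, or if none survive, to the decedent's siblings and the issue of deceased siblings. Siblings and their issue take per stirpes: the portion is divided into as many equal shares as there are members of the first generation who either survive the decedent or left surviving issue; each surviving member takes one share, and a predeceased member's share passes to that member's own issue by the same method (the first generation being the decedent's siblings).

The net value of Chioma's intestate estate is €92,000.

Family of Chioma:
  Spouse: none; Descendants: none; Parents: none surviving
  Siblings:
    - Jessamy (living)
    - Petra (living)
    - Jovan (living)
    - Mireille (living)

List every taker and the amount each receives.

The entire €92,000 passes to the siblings and their issue.
That amount (€92,000) is divided into 4 shares of €23,000: Jessamy, Petra, Jovan, and Mireille each take €23,000.

Jessamy: €23,000; Petra: €23,000; Jovan: €23,000; Mireille: €23,000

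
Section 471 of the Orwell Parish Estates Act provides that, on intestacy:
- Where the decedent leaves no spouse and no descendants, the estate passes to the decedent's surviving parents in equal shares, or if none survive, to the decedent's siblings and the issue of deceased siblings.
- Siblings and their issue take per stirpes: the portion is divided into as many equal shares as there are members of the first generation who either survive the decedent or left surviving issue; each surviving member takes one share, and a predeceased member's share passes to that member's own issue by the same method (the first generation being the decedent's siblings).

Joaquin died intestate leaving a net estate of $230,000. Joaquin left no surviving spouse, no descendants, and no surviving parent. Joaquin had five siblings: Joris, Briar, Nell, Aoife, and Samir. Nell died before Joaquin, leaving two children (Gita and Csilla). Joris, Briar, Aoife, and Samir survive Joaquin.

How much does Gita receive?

Gita receives $23,000.

The entire $230,000 passes to the siblings and their issue.
That amount ($230,000) is divided into 5 shares of $46,000: Joris, Briar, Aoife, and Samir each take $46,000; Nell's $46,000 share passes to Nell's issue.
Nell's share ($46,000) is divided into 2 shares of $23,000: Gita and Csilla each take $23,000.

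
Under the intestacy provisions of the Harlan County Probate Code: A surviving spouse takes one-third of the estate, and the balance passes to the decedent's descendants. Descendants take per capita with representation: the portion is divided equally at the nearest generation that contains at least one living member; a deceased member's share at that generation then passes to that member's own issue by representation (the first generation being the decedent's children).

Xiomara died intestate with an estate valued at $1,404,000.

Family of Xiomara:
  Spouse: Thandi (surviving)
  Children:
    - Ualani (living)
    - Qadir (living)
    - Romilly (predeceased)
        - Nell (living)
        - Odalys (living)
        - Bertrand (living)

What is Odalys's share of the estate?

Thandi takes one-third of $1,404,000 = $468,000. The remaining $936,000 passes to the descendants.
The descendants' portion ($936,000) is divided into 3 shares of $312,000: Ualani and Qadir each take $312,000; Romilly's $312,000 share passes to Romilly's issue.
Romilly's share ($312,000) is divided into 3 shares of $104,000: Nell, Odalys, and Bertrand each take $104,000.

Odalys receives $104,000.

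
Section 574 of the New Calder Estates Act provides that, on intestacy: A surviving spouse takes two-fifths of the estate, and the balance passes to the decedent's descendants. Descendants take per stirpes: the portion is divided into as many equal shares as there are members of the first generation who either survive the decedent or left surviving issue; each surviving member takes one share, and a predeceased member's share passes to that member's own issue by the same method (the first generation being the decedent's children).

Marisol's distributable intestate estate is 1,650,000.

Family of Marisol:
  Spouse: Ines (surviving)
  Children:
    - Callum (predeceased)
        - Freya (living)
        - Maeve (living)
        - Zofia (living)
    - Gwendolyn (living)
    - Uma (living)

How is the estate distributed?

Ines takes two-fifths of 1,650,000 = 660,000. The remaining 990,000 passes to the descendants.
The descendants' portion (990,000) is divided into 3 shares of 330,000: Gwendolyn and Uma each take 330,000; Callum's 330,000 share passes to Callum's issue.
Callum's share (330,000) is divided into 3 shares of 110,000: Freya, Maeve, and Zofia each take 110,000.

Ines: 660,000; Freya: 110,000; Maeve: 110,000; Zofia: 110,000; Gwendolyn: 330,000; Uma: 330,000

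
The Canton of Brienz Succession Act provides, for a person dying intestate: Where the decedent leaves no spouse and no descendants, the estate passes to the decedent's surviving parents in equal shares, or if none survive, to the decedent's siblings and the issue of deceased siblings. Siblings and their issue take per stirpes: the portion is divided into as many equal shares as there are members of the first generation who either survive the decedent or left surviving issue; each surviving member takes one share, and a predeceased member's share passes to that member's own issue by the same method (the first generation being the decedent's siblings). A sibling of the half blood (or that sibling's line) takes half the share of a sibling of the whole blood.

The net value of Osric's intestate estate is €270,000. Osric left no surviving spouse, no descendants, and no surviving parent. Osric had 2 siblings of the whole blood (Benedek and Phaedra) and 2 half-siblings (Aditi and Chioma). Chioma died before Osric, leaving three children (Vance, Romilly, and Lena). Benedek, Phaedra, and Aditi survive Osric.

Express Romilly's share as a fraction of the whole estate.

The entire €270,000 passes to the siblings and their issue.
Counting each half-blood sibling's line as half a unit, there are 3 units in €270,000, so one unit is €90,000. Whole-blood lines (Benedek and Phaedra) take €90,000 each; half-blood lines (Aditi and Chioma) take €45,000 each.
Chioma's share (€45,000) is divided into 3 shares of €15,000: Vance, Romilly, and Lena each take €15,000.

Romilly receives 1/18 of the estate.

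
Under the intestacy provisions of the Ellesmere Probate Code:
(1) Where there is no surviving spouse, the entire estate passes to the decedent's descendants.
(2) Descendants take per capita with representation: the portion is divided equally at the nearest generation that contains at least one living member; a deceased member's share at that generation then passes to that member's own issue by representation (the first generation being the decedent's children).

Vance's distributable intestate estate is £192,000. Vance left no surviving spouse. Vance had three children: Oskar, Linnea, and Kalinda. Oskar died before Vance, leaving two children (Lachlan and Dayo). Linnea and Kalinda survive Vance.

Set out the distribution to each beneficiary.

The entire £192,000 passes to the descendants.
That amount (£192,000) is divided into 3 shares of £64,000: Linnea and Kalinda each take £64,000; Oskar's £64,000 share passes to Oskar's issue.
Oskar's share (£64,000) is divided into 2 shares of £32,000: Lachlan and Dayo each take £32,000.

Lachlan: £32,000; Dayo: £32,000; Linnea: £64,000; Kalinda: £64,000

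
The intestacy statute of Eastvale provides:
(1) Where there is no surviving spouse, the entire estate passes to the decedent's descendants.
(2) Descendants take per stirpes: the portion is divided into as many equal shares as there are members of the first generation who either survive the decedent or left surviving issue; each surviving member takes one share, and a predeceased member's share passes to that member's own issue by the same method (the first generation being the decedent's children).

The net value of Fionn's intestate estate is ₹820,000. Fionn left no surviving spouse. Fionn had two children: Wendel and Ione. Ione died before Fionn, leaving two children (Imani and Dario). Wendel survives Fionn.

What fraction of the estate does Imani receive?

Imani receives 1/4 of the estate.

The entire ₹820,000 passes to the descendants.
That amount (₹820,000) is divided into 2 shares of ₹410,000: Wendel takes ₹410,000; Ione's ₹410,000 share passes to Ione's issue.
Ione's share (₹410,000) is divided into 2 shares of ₹205,000: Imani and Dario each take ₹205,000.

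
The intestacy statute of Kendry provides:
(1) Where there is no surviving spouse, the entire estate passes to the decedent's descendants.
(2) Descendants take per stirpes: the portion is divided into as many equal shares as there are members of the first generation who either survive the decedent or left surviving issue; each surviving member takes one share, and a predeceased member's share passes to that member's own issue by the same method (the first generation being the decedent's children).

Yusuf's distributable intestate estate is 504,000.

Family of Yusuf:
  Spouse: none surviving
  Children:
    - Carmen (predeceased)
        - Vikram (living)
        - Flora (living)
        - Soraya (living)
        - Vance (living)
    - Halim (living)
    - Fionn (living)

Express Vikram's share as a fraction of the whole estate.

The entire 504,000 passes to the descendants.
That amount (504,000) is divided into 3 shares of 168,000: Halim and Fionn each take 168,000; Carmen's 168,000 share passes to Carmen's issue.
Carmen's share (168,000) is divided into 4 shares of 42,000: Vikram, Flora, Soraya, and Vance each take 42,000.

Vikram receives 1/12 of the estate.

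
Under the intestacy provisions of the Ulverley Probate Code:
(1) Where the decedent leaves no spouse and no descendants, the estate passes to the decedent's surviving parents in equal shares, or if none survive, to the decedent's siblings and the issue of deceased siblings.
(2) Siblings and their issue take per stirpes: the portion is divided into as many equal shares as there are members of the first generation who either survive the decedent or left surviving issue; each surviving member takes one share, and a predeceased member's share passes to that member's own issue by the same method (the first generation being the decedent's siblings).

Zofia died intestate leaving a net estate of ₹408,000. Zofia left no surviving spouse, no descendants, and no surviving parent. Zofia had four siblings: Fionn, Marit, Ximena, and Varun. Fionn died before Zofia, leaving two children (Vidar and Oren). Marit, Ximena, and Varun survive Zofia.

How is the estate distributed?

Vidar: ₹51,000; Oren: ₹51,000; Marit: ₹102,000; Ximena: ₹102,000; Varun: ₹102,000

The entire ₹408,000 passes to the siblings and their issue.
That amount (₹408,000) is divided into 4 shares of ₹102,000: Marit, Ximena, and Varun each take ₹102,000; Fionn's ₹102,000 share passes to Fionn's issue.
Fionn's share (₹102,000) is divided into 2 shares of ₹51,000: Vidar and Oren each take ₹51,000.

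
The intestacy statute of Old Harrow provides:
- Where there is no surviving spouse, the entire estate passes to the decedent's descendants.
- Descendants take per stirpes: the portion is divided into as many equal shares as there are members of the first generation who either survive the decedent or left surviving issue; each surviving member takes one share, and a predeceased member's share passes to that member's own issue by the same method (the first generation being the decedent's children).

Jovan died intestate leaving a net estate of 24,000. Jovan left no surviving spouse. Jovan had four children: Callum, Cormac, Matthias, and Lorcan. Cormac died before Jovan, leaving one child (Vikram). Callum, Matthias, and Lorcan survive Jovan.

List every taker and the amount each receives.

The entire 24,000 passes to the descendants.
That amount (24,000) is divided into 4 shares of 6,000: Callum, Matthias, and Lorcan each take 6,000; Cormac's 6,000 share passes to Cormac's issue.
Cormac's share (6,000) passes entirely to Vikram.

Callum: 6,000; Vikram: 6,000; Matthias: 6,000; Lorcan: 6,000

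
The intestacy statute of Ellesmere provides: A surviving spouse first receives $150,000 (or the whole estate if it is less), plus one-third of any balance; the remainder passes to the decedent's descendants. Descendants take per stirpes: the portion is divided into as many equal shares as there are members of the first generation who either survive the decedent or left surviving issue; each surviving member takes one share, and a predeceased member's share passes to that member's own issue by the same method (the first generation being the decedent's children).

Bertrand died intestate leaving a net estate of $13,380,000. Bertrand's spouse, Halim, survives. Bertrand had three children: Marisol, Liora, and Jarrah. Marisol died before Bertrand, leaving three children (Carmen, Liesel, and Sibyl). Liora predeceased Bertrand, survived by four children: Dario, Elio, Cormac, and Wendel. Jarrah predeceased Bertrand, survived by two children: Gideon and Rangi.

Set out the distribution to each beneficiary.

Halim first takes $150,000, leaving a balance of $13,230,000. Halim then takes one-third of the balance ($4,410,000), for a total of $4,560,000. The remaining $8,820,000 passes to the descendants.
The descendants' portion ($8,820,000) is divided into 3 shares of $2,940,000: Marisol's $2,940,000 share passes to Marisol's issue; Liora's $2,940,000 share passes to Liora's issue; Jarrah's $2,940,000 share passes to Jarrah's issue.
Marisol's share ($2,940,000) is divided into 3 shares of $980,000: Carmen, Liesel, and Sibyl each take $980,000.
Liora's share ($2,940,000) is divided into 4 shares of $735,000: Dario, Elio, Cormac, and Wendel each take $735,000.
Jarrah's share ($2,940,000) is divided into 2 shares of $1,470,000: Gideon and Rangi each take $1,470,000.

Halim: $4,560,000; Carmen: $980,000; Liesel: $980,000; Sibyl: $980,000; Dario: $735,000; Elio: $735,000; Cormac: $735,000; Wendel: $735,000; Gideon: $1,470,000; Rangi: $1,470,000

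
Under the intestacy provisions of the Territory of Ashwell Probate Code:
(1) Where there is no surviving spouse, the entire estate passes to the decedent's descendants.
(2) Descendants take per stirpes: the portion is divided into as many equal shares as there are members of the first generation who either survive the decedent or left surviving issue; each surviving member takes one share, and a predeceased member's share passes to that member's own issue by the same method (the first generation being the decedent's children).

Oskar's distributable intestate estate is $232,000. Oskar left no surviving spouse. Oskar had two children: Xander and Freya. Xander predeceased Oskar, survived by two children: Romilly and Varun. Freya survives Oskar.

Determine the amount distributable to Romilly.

Romilly receives $58,000.

The entire $232,000 passes to the descendants.
That amount ($232,000) is divided into 2 shares of $116,000: Freya takes $116,000; Xander's $116,000 share passes to Xander's issue.
Xander's share ($116,000) is divided into 2 shares of $58,000: Romilly and Varun each take $58,000.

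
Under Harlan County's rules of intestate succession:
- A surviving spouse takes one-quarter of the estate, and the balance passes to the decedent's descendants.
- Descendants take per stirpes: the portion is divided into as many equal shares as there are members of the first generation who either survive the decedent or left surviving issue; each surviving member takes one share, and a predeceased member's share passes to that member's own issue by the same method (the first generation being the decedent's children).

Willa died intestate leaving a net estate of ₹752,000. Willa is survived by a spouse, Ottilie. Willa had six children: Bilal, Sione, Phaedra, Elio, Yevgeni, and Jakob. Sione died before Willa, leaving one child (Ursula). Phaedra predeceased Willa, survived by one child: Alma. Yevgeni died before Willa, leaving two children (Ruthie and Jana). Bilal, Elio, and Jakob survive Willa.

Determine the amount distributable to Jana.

Ottilie takes one-quarter of ₹752,000 = ₹188,000. The remaining ₹564,000 passes to the descendants.
The descendants' portion (₹564,000) is divided into 6 shares of ₹94,000: Bilal, Elio, and Jakob each take ₹94,000; Sione's ₹94,000 share passes to Sione's issue; Phaedra's ₹94,000 share passes to Phaedra's issue; Yevgeni's ₹94,000 share passes to Yevgeni's issue.
Sione's share (₹94,000) passes entirely to Ursula.
Phaedra's share (₹94,000) passes entirely to Alma.
Yevgeni's share (₹94,000) is divided into 2 shares of ₹47,000: Ruthie and Jana each take ₹47,000.

Jana receives ₹47,000.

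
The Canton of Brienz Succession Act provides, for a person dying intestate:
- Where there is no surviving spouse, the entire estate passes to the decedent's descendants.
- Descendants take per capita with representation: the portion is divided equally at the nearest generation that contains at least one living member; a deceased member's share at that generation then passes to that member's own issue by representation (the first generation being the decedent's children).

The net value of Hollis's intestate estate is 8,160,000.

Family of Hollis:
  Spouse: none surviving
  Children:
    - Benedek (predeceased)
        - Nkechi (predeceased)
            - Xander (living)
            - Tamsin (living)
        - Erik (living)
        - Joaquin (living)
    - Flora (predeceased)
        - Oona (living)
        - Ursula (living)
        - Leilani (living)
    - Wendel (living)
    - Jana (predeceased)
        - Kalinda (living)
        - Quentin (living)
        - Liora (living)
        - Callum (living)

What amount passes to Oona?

Oona receives 680,000.

The entire 8,160,000 passes to the descendants.
That amount (8,160,000) is divided into 4 shares of 2,040,000: Wendel takes 2,040,000; Benedek's 2,040,000 share passes to Benedek's issue; Flora's 2,040,000 share passes to Flora's issue; Jana's 2,040,000 share passes to Jana's issue.
Benedek's share (2,040,000) is divided into 3 shares of 680,000: Erik and Joaquin each take 680,000; Nkechi's 680,000 share passes to Nkechi's issue.
Nkechi's share (680,000) is divided into 2 shares of 340,000: Xander and Tamsin each take 340,000.
Flora's share (2,040,000) is divided into 3 shares of 680,000: Oona, Ursula, and Leilani each take 680,000.
Jana's share (2,040,000) is divided into 4 shares of 510,000: Kalinda, Quentin, Liora, and Callum each take 510,000.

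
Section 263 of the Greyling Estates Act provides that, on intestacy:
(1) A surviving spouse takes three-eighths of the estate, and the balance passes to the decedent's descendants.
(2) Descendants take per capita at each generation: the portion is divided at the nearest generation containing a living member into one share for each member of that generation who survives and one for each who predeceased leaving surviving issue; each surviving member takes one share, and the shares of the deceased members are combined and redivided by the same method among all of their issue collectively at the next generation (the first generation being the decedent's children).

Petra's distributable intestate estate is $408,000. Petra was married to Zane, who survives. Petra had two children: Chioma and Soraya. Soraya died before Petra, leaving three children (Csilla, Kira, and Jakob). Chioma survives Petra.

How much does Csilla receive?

Csilla receives $42,500.

Zane takes three-eighths of $408,000 = $153,000. The remaining $255,000 passes to the descendants.
The descendants' portion ($255,000) is divided at the children's generation into 2 shares of $127,500. Chioma takes $127,500. The remaining share for the deceased Soraya ($127,500) is carried to the next generation.
That pool ($127,500) is divided at the grandchildren's generation equally among Csilla, Kira, and Jakob: $42,500 each.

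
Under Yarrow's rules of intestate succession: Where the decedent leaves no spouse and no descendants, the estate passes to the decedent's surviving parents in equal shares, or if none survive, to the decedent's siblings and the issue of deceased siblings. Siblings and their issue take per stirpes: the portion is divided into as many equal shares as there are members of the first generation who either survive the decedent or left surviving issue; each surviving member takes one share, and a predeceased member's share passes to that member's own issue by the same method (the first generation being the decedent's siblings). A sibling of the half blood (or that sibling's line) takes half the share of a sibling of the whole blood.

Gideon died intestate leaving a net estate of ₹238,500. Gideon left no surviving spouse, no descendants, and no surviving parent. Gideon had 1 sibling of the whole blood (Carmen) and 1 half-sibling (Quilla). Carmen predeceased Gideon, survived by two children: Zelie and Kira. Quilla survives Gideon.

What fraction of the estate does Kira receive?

Kira receives 1/3 of the estate.

The entire ₹238,500 passes to the siblings and their issue.
Counting each half-blood sibling's line as half a unit, there are 3/2 units in ₹238,500, so one unit is ₹159,000. Whole-blood lines (Carmen) take ₹159,000 each; half-blood lines (Quilla) take ₹79,500 each.
Carmen's share (₹159,000) is divided into 2 shares of ₹79,500: Zelie and Kira each take ₹79,500.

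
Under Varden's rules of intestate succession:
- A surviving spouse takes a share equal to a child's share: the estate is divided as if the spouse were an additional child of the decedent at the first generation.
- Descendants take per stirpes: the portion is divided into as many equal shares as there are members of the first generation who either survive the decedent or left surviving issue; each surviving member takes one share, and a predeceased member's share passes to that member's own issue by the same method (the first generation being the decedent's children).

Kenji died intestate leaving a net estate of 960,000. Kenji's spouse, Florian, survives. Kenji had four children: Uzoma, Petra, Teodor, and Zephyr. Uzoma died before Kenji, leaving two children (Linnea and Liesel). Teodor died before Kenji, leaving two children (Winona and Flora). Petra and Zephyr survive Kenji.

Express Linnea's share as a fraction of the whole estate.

The spouse counts as an additional share at the children's level, so there are 5 primary shares of 192,000. Florian takes one such share (192,000).
The children's combined portion (768,000) is divided into 4 shares of 192,000: Petra and Zephyr each take 192,000; Uzoma's 192,000 share passes to Uzoma's issue; Teodor's 192,000 share passes to Teodor's issue.
Uzoma's share (192,000) is divided into 2 shares of 96,000: Linnea and Liesel each take 96,000.
Teodor's share (192,000) is divided into 2 shares of 96,000: Winona and Flora each take 96,000.

Linnea receives 1/10 of the estate.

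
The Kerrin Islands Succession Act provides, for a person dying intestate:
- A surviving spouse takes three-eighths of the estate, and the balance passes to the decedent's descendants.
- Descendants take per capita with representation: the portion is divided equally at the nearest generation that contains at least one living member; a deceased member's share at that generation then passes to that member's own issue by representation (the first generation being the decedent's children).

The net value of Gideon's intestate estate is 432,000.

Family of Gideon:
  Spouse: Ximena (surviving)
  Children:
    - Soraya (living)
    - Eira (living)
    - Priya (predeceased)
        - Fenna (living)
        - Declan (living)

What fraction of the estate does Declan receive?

Declan receives 5/48 of the estate.

Ximena takes three-eighths of 432,000 = 162,000. The remaining 270,000 passes to the descendants.
The descendants' portion (270,000) is divided into 3 shares of 90,000: Soraya and Eira each take 90,000; Priya's 90,000 share passes to Priya's issue.
Priya's share (90,000) is divided into 2 shares of 45,000: Fenna and Declan each take 45,000.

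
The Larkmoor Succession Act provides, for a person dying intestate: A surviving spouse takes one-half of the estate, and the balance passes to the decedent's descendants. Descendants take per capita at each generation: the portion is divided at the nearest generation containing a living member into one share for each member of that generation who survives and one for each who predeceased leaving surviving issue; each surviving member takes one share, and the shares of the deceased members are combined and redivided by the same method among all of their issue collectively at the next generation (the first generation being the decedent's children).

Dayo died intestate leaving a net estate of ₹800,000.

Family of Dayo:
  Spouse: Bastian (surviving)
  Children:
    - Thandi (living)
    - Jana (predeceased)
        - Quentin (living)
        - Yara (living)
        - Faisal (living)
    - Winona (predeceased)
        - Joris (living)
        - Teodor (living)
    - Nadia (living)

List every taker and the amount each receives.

Bastian takes one-half of ₹800,000 = ₹400,000. The remaining ₹400,000 passes to the descendants.
The descendants' portion (₹400,000) is divided at the children's generation into 4 shares of ₹100,000. Thandi and Nadia each take ₹100,000. The 2 shares of the deceased (Jana and Winona) are combined into a pool of ₹200,000.
That pool (₹200,000) is divided at the grandchildren's generation equally among Quentin, Yara, Faisal, Joris, and Teodor: ₹40,000 each.

Bastian: ₹400,000; Thandi: ₹100,000; Quentin: ₹40,000; Yara: ₹40,000; Faisal: ₹40,000; Joris: ₹40,000; Teodor: ₹40,000; Nadia: ₹100,000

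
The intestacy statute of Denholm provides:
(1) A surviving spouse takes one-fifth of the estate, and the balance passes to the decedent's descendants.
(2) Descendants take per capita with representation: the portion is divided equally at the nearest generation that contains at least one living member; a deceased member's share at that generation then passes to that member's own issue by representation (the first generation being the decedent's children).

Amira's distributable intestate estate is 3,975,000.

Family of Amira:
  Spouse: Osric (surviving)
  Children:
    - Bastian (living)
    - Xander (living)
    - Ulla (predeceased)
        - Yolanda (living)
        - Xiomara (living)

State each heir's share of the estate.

Osric takes one-fifth of 3,975,000 = 795,000. The remaining 3,180,000 passes to the descendants.
The descendants' portion (3,180,000) is divided into 3 shares of 1,060,000: Bastian and Xander each take 1,060,000; Ulla's 1,060,000 share passes to Ulla's issue.
Ulla's share (1,060,000) is divided into 2 shares of 530,000: Yolanda and Xiomara each take 530,000.

Osric: 795,000; Bastian: 1,060,000; Xander: 1,060,000; Yolanda: 530,000; Xiomara: 530,000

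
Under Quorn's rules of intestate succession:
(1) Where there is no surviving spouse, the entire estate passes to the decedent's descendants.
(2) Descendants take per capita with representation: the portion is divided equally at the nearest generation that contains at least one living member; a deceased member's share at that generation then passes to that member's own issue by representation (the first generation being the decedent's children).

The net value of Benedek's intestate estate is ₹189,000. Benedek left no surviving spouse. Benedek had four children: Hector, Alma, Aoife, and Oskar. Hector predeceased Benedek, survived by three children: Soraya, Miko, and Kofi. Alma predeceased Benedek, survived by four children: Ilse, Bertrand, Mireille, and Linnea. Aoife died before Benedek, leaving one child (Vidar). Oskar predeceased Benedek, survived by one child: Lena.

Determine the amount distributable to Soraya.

Soraya receives ₹21,000.

The entire ₹189,000 passes to the descendants.
No child survives, so the initial division is made at the grandchildren's generation.
That amount (₹189,000) is divided into 9 shares of ₹21,000: Soraya, Miko, Kofi, Ilse, Bertrand, Mireille, Linnea, Vidar, and Lena each take ₹21,000.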